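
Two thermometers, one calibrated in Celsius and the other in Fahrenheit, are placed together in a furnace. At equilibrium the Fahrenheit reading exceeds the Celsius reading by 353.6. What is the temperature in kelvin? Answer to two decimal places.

675.15 K

Let x be the Celsius reading; then the Fahrenheit reading is 1.8·x + 32.
(1.8·x + 32) - x = 353.6  ⇒  (0.8)·x = 321.6  ⇒  x = 402.0000°C.
In kelvin: 402.0000 + 273.15 = 675.15 K.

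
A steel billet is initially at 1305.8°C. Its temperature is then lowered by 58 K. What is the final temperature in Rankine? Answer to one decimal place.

The 58 K change is an interval; Kelvin and Celsius degrees are the same size, so ΔC = -58°C.
Final Celsius temperature: 1305.8000 - 58.0000 = 1247.8000°C.
In Rankine: 1247.8000 × 1.8 + 491.67 = 2737.7°R.

2737.7°R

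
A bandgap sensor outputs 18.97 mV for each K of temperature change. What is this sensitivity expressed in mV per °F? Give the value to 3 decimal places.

Since only a temperature interval is involved, the additive offset between the scales drops out.
A change of 1°F is a change of 5/9 K, so per °F the value is 18.97 × 5/9 = 10.539.

10.539 mV per °F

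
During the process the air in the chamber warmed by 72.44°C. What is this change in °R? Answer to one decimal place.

For a temperature interval the offset drops out; only the factor 1.8 applies.
72.44 × 1.8 = 130.4.

130.4°R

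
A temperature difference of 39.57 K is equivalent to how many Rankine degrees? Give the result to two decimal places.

71.23°R

For a temperature interval the offset drops out; only the factor 1.8 applies.
39.57 × 1.8 = 71.23.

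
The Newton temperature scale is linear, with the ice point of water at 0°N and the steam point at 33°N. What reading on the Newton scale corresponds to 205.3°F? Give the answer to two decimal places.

First in Celsius: (205.3 - 32) × 5/9 = 96.2778°C.
Linearly onto the Newton scale: 0 + (96.2778 / 100) × (33 - 0) = 31.77°N.

31.77°N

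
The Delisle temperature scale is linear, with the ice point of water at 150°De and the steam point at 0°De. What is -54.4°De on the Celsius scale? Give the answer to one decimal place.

136.3°C

Linear interpolation between the fixed points: C = (-54.4 - 150) × 100 / (0 - 150) = 136.2667°C.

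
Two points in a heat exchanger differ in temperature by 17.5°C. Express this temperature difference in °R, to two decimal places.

An interval of 1°C corresponds to 1.8°R.
17.5 × 1.8 = 31.50.

31.50°R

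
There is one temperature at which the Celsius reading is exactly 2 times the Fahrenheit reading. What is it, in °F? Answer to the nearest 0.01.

-12.31°F

Let F be the Fahrenheit reading. The Celsius reading is C = 5/9·F - 17.7778.
Require C = 2·F: 5/9·F - 17.7778 = 2·F.
(-13/9)·F = 17.7778  ⇒  F = -12.31.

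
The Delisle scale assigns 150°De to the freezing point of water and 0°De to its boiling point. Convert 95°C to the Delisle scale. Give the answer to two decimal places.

7.50°De

Linearly onto the Delisle scale: 150 + (95.0000 / 100) × (0 - 150) = 7.50°De.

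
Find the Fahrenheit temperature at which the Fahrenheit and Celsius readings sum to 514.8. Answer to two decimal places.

342.37°F

Let F be the Fahrenheit reading. The Celsius reading is C = 5/9·F - 17.7778.
Require F + C = 514.8: (14/9)·F - 17.7778 = 514.8.
F = (514.8 + 17.7778) / (14/9) = 342.37.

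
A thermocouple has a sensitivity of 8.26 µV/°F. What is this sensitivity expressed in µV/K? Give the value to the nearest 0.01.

14.87 µV/K

Since only a temperature interval is involved, the additive offset between the scales drops out.
A change of 1 K is a change of 1.8°F, so per K the value is 8.26 × 1.8 = 14.87.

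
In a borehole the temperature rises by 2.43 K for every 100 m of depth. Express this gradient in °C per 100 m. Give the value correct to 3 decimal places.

2.430 °C/100 m

The quantity depends on a temperature interval, so only the ratio of degree sizes applies; the offset between the scales is irrelevant.
A change of 1 K is a change of 1°C, so 2.43 × 1 = 2.430.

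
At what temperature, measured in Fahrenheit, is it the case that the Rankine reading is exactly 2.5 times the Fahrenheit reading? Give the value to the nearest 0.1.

Let F be the Fahrenheit reading. The Rankine reading is R = 1·F + 459.67.
Require R = 2.5·F: 1·F + 459.67 = 2.5·F.
(-1.5)·F = -459.67  ⇒  F = 306.4.

306.4°F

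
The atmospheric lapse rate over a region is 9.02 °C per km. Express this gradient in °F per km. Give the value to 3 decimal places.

16.236 °F/km

The quantity depends on a temperature interval, so only the ratio of degree sizes applies; the offset between the scales is irrelevant.
A change of 1°C is a change of 1.8°F, so 9.02 × 1.8 = 16.236.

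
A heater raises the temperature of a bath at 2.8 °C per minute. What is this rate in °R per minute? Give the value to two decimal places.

Since only a temperature interval is involved, the additive offset between the scales drops out.
A change of 1°C is a change of 1.8°R, so 2.8 × 1.8 = 5.04.

5.04 °R/minute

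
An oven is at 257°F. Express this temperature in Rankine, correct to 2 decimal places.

716.67°R

In Celsius: (257 - 32) × 5/9 = 125.0000°C.
In Rankine: 125.0000 × 1.8 + 491.67 = 716.67°R.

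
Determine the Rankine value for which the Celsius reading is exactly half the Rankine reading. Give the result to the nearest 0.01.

4916.70°R

Let R be the Rankine reading. The Celsius reading is C = 5/9·R - 273.15.
Require C = 0.5·R: 5/9·R - 273.15 = 0.5·R.
(1/18)·R = 273.15  ⇒  R = 4916.70.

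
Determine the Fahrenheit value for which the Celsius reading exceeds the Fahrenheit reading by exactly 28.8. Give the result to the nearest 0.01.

Let F be the Fahrenheit reading. The Celsius reading is C = 5/9·F - 17.7778.
Require C - F = 28.8: (-4/9)·F - 17.7778 = 28.8.
F = (28.8 + 17.7778) / (-4/9) = -104.80.

-104.80°F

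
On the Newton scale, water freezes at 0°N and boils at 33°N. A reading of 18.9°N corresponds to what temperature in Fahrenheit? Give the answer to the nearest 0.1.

Linear interpolation between the fixed points: C = (18.9 - 0) × 100 / (33 - 0) = 57.2727°C.
Then 57.2727 × 1.8 + 32 = 135.1°F.

135.1°F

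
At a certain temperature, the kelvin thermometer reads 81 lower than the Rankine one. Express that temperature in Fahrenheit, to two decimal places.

-277.42°F

Let x be the Rankine reading; then the kelvin reading is 5/9·x.
(5/9·x) - x = -81  ⇒  (-4/9)·x = -81  ⇒  x = 182.2500°R.
In Celsius: (182.25 - 491.67) × 5/9 = -171.9000°C.
In Fahrenheit: -171.9000 × 1.8 + 32 = -277.42°F.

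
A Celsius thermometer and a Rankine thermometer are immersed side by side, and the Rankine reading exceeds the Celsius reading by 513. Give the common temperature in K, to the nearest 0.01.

299.81 K

Let x be the Celsius reading; then the Rankine reading is 1.8·x + 491.67.
(1.8·x + 491.67) - x = 513  ⇒  (0.8)·x = 21.33  ⇒  x = 26.6625°C.
In kelvin: 26.6625 + 273.15 = 299.81 K.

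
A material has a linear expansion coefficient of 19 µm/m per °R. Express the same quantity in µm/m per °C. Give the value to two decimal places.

34.20 µm/m per °C

Since only a temperature interval is involved, the additive offset between the scales drops out.
A change of 1°C is a change of 1.8°R, so per °C the value is 19 × 1.8 = 34.20.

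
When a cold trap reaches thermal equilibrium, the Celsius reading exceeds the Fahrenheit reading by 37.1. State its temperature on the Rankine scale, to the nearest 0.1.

Let x be the Fahrenheit reading; then the Celsius reading is 5/9·x - 17.7778.
(5/9·x - 17.7778) - x = 37.1  ⇒  (-4/9)·x = 54.8778  ⇒  x = -123.4750°F.
In Celsius: (-123.475 - 32) × 5/9 = -86.3750°C.
In Rankine: -86.3750 × 1.8 + 491.67 = 336.2°R.

336.2°R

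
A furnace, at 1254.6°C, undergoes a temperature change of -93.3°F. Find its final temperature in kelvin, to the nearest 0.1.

The 93.3°F change is an interval, so only the factor 5/9 applies: -93.3 × 5/9 = -51.8333°C.
Final Celsius temperature: 1254.6000 - 51.8333 = 1202.7667°C.
In kelvin: 1202.7667 + 273.15 = 1475.9 K.

1475.9 K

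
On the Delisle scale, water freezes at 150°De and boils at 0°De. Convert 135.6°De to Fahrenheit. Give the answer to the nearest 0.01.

Linear interpolation between the fixed points: C = (135.6 - 150) × 100 / (0 - 150) = 9.6000°C.
Then 9.6000 × 1.8 + 32 = 49.28°F.

49.28°F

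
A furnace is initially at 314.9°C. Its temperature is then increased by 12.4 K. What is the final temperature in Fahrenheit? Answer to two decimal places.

The 12.4 K change is an interval; Kelvin and Celsius degrees are the same size, so ΔC = +12.4°C.
Final Celsius temperature: 314.9000 + 12.4000 = 327.3000°C.
In Fahrenheit: 327.3000 × 1.8 + 32 = 621.14°F.

621.14°F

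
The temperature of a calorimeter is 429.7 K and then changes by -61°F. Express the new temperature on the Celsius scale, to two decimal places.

Initial temperature in Celsius: 429.7 - 273.15 = 156.5500°C.
The 61°F change is an interval, so only the factor 5/9 applies: -61 × 5/9 = -33.8889°C.
Final Celsius temperature: 156.5500 - 33.8889 = 122.6611°C.

122.66°C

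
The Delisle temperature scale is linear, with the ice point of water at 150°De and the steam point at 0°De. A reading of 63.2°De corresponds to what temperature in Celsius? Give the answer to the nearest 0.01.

Linear interpolation between the fixed points: C = (63.2 - 150) × 100 / (0 - 150) = 57.8667°C.

57.87°C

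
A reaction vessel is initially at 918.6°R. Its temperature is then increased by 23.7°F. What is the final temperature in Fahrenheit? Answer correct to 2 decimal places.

482.63°F

Initial temperature in Celsius: (918.6 - 491.67) × 5/9 = 237.1833°C.
The 23.7°F change is an interval, so only the factor 5/9 applies: +23.7 × 5/9 = +13.1667°C.
Final Celsius temperature: 237.1833 + 13.1667 = 250.3500°C.
In Fahrenheit: 250.3500 × 1.8 + 32 = 482.63°F.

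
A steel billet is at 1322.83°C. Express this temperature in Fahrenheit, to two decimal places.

In Fahrenheit: 1322.8300 × 1.8 + 32 = 2413.09°F.

2413.09°F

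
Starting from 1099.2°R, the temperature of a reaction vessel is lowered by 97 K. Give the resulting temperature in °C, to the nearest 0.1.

240.5°C

Initial temperature in Celsius: (1099.2 - 491.67) × 5/9 = 337.5167°C.
The 97 K change is an interval; Kelvin and Celsius degrees are the same size, so ΔC = -97°C.
Final Celsius temperature: 337.5167 - 97.0000 = 240.5167°C.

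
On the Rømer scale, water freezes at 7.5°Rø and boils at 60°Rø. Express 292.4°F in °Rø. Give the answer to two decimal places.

First in Celsius: (292.4 - 32) × 5/9 = 144.6667°C.
Linearly onto the Rømer scale: 7.5 + (144.6667 / 100) × (60 - 7.5) = 83.45°Rø.

83.45°Rø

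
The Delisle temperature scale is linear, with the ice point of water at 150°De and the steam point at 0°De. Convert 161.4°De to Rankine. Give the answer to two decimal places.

477.99°R

Linear interpolation between the fixed points: C = (161.4 - 150) × 100 / (0 - 150) = -7.6000°C.
Then -7.6000 × 1.8 + 491.67 = 477.99°R.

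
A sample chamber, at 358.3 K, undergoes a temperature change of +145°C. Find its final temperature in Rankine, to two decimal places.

Initial temperature in Celsius: 358.3 - 273.15 = 85.1500°C.
Final Celsius temperature: 85.1500 + 145.0000 = 230.1500°C.
In Rankine: 230.1500 × 1.8 + 491.67 = 905.94°R.

905.94°R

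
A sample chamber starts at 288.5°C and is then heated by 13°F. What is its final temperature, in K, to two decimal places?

The 13°F change is an interval, so only the factor 5/9 applies: +13 × 5/9 = +7.2222°C.
Final Celsius temperature: 288.5000 + 7.2222 = 295.7222°C.
In kelvin: 295.7222 + 273.15 = 568.87 K.

568.87 K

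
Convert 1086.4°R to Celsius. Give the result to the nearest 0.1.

330.4°C

In Celsius: (1086.4 - 491.67) × 5/9 = 330.4056°C.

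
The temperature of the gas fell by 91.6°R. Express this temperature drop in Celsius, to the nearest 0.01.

An interval of 1°R corresponds to 5/9°C.
91.6 × 5/9 = 50.89.

50.89°C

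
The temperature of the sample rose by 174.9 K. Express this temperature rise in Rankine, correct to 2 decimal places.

314.82°R

Only the scale ratio 1.8 matters for a change in temperature.
174.9 × 1.8 = 314.82.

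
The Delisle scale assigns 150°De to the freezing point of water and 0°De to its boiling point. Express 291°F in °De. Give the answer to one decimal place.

First in Celsius: (291 - 32) × 5/9 = 143.8889°C.
Linearly onto the Delisle scale: 150 + (143.8889 / 100) × (0 - 150) = -65.8°De.

-65.8°De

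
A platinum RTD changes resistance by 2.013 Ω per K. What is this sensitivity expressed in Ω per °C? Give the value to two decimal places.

The quantity depends on a temperature interval, so only the ratio of degree sizes applies; the offset between the scales is irrelevant.
A change of 1°C is a change of 1 K, so per °C the value is 2.013 × 1 = 2.01.

2.01 Ω per °C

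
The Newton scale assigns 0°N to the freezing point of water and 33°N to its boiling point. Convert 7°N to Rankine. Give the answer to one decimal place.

529.9°R

Linear interpolation between the fixed points: C = (7 - 0) × 100 / (33 - 0) = 21.2121°C.
Then 21.2121 × 1.8 + 491.67 = 529.9°R.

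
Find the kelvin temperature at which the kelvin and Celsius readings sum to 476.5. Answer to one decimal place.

Let K be the kelvin reading. The Celsius reading is C = 1·K - 273.15.
Require K + C = 476.5: (2)·K - 273.15 = 476.5.
K = (476.5 + 273.15) / (2) = 374.8.

374.8 K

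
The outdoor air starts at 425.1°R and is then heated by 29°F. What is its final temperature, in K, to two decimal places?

Initial temperature in Celsius: (425.1 - 491.67) × 5/9 = -36.9833°C.
The 29°F change is an interval, so only the factor 5/9 applies: +29 × 5/9 = +16.1111°C.
Final Celsius temperature: -36.9833 + 16.1111 = -20.8722°C.
In kelvin: -20.8722 + 273.15 = 252.28 K.

252.28 K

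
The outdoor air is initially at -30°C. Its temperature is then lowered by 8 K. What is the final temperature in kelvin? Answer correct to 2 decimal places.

The 8 K change is an interval; Kelvin and Celsius degrees are the same size, so ΔC = -8°C.
Final Celsius temperature: -30.0000 - 8.0000 = -38.0000°C.
In kelvin: -38.0000 + 273.15 = 235.15 K.

235.15 K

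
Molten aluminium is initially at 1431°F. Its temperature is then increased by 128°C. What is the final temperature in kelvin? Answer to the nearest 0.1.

Initial temperature in Celsius: (1431 - 32) × 5/9 = 777.2222°C.
Final Celsius temperature: 777.2222 + 128.0000 = 905.2222°C.
In kelvin: 905.2222 + 273.15 = 1178.4 K.

1178.4 K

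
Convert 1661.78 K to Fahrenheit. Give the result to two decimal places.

In Celsius: 1661.78 - 273.15 = 1388.6300°C.
In Fahrenheit: 1388.6300 × 1.8 + 32 = 2531.53°F.

2531.53°F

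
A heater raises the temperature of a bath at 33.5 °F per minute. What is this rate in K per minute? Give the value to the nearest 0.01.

18.61 K/minute

Since only a temperature interval is involved, the additive offset between the scales drops out.
A change of 1°F is a change of 5/9 K, so 33.5 × 5/9 = 18.61.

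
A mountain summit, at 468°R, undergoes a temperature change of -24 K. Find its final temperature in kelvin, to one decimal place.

236.0 K

Initial temperature in Celsius: (468 - 491.67) × 5/9 = -13.1500°C.
The 24 K change is an interval; Kelvin and Celsius degrees are the same size, so ΔC = -24°C.
Final Celsius temperature: -13.1500 - 24.0000 = -37.1500°C.
In kelvin: -37.1500 + 273.15 = 236.0 K.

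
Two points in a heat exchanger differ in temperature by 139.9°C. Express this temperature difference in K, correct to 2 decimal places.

139.90 K

Celsius and kelvin degrees are the same size, so the interval is unchanged: 139.90.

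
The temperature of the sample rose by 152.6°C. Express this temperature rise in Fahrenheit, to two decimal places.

274.68°F

For a temperature interval the offset drops out; only the factor 1.8 applies.
152.6 × 1.8 = 274.68.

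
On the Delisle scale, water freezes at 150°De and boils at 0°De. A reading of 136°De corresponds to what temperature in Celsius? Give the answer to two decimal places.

Linear interpolation between the fixed points: C = (136 - 150) × 100 / (0 - 150) = 9.3333°C.

9.33°C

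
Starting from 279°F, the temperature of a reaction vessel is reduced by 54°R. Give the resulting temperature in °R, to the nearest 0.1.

684.7°R

Initial temperature in Celsius: (279 - 32) × 5/9 = 137.2222°C.
The 54°R change is an interval, so only the factor 5/9 applies: -54 × 5/9 = -30.0000°C.
Final Celsius temperature: 137.2222 - 30.0000 = 107.2222°C.
In Rankine: 107.2222 × 1.8 + 491.67 = 684.7°R.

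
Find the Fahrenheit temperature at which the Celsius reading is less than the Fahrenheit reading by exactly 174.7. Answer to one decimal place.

Let F be the Fahrenheit reading. The Celsius reading is C = 5/9·F - 17.7778.
Require C - F = -174.7: (-4/9)·F - 17.7778 = -174.7.
F = (-174.7 + 17.7778) / (-4/9) = 353.1.

353.1°F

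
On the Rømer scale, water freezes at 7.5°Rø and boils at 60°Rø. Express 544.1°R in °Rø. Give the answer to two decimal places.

First in Celsius: (544.1 - 491.67) × 5/9 = 29.1278°C.
Linearly onto the Rømer scale: 7.5 + (29.1278 / 100) × (60 - 7.5) = 22.79°Rø.

22.79°Rø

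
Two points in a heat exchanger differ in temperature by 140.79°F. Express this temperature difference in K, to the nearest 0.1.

An interval of 1°F corresponds to 5/9 K.
140.79 × 5/9 = 78.2.

78.2 K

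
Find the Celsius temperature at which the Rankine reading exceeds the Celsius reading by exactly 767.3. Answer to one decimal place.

Let C be the Celsius reading. The Rankine reading is R = 1.8·C + 491.67.
Require R - C = 767.3: (0.8)·C + 491.67 = 767.3.
C = (767.3 - 491.67) / (0.8) = 344.5.

344.5°C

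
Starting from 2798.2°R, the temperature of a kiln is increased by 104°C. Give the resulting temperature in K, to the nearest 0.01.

1658.56 K

Initial temperature in Celsius: (2798.2 - 491.67) × 5/9 = 1281.4056°C.
Final Celsius temperature: 1281.4056 + 104.0000 = 1385.4056°C.
In kelvin: 1385.4056 + 273.15 = 1658.56 K.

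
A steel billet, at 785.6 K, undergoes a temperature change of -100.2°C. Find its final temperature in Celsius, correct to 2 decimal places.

412.25°C

Initial temperature in Celsius: 785.6 - 273.15 = 512.4500°C.
Final Celsius temperature: 512.4500 - 100.2000 = 412.2500°C.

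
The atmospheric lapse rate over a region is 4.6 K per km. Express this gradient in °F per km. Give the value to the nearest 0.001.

8.280 °F/km

Since only a temperature interval is involved, the additive offset between the scales drops out.
A change of 1 K is a change of 1.8°F, so 4.6 × 1.8 = 8.280.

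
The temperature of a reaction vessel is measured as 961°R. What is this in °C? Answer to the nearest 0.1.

260.7°C

In Celsius: (961 - 491.67) × 5/9 = 260.7389°C.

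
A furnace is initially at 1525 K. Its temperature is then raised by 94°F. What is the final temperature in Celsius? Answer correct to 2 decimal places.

Initial temperature in Celsius: 1525 - 273.15 = 1251.8500°C.
The 94°F change is an interval, so only the factor 5/9 applies: +94 × 5/9 = +52.2222°C.
Final Celsius temperature: 1251.8500 + 52.2222 = 1304.0722°C.

1304.07°C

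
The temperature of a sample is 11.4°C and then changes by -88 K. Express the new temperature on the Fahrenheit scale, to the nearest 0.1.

-105.9°F

The 88 K change is an interval; Kelvin and Celsius degrees are the same size, so ΔC = -88°C.
Final Celsius temperature: 11.4000 - 88.0000 = -76.6000°C.
In Fahrenheit: -76.6000 × 1.8 + 32 = -105.9°F.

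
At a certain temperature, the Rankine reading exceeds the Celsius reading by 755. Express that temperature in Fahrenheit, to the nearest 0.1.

Let x be the Celsius reading; then the Rankine reading is 1.8·x + 491.67.
(1.8·x + 491.67) - x = 755  ⇒  (0.8)·x = 263.33  ⇒  x = 329.1625°C.
In Fahrenheit: 329.1625 × 1.8 + 32 = 624.5°F.

624.5°F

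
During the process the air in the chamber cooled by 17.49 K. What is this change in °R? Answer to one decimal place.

31.5°R

An interval of 1 K corresponds to 1.8°R.
17.49 × 1.8 = 31.5.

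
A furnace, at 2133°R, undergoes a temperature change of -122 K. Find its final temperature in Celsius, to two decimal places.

789.85°C

Initial temperature in Celsius: (2133 - 491.67) × 5/9 = 911.8500°C.
The 122 K change is an interval; Kelvin and Celsius degrees are the same size, so ΔC = -122°C.
Final Celsius temperature: 911.8500 - 122.0000 = 789.8500°C.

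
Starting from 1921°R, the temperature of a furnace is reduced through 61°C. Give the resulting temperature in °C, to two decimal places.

Initial temperature in Celsius: (1921 - 491.67) × 5/9 = 794.0722°C.
Final Celsius temperature: 794.0722 - 61.0000 = 733.0722°C.

733.07°C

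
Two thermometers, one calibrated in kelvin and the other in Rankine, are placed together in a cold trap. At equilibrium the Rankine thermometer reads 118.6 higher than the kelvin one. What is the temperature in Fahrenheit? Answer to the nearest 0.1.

Let x be the kelvin reading; then the Rankine reading is 1.8·x.
(1.8·x) - x = 118.6  ⇒  (0.8)·x = 118.6  ⇒  x = 148.2500 K.
In Celsius: 148.25 - 273.15 = -124.9000°C.
In Fahrenheit: -124.9000 × 1.8 + 32 = -192.8°F.

-192.8°F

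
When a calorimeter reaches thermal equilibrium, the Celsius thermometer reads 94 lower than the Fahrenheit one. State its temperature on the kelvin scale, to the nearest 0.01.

350.65 K

Let x be the Fahrenheit reading; then the Celsius reading is 5/9·x - 17.7778.
(5/9·x - 17.7778) - x = -94  ⇒  (-4/9)·x = -76.2222  ⇒  x = 171.5000°F.
In Celsius: (171.5 - 32) × 5/9 = 77.5000°C.
In kelvin: 77.5000 + 273.15 = 350.65 K.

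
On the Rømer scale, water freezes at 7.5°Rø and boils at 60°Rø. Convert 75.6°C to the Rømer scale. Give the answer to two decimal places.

Linearly onto the Rømer scale: 7.5 + (75.6000 / 100) × (60 - 7.5) = 47.19°Rø.

47.19°Rø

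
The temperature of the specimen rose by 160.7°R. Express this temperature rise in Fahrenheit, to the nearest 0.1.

Rankine and Fahrenheit degrees are the same size, so the interval is unchanged: 160.7.

160.7°F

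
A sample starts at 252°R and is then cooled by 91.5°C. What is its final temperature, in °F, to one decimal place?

Initial temperature in Celsius: (252 - 491.67) × 5/9 = -133.1500°C.
Final Celsius temperature: -133.1500 - 91.5000 = -224.6500°C.
In Fahrenheit: -224.6500 × 1.8 + 32 = -372.4°F.

-372.4°F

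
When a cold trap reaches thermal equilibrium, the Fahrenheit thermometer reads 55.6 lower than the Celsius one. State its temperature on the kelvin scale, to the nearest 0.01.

Let x be the Celsius reading; then the Fahrenheit reading is 1.8·x + 32.
(1.8·x + 32) - x = -55.6  ⇒  (0.8)·x = -87.6  ⇒  x = -109.5000°C.
In kelvin: -109.5000 + 273.15 = 163.65 K.

163.65 K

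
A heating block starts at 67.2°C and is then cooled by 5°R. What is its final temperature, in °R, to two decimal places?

The 5°R change is an interval, so only the factor 5/9 applies: -5 × 5/9 = -2.7778°C.
Final Celsius temperature: 67.2000 - 2.7778 = 64.4222°C.
In Rankine: 64.4222 × 1.8 + 491.67 = 607.63°R.

607.63°R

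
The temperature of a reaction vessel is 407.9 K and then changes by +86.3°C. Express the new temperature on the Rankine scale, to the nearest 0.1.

Initial temperature in Celsius: 407.9 - 273.15 = 134.7500°C.
Final Celsius temperature: 134.7500 + 86.3000 = 221.0500°C.
In Rankine: 221.0500 × 1.8 + 491.67 = 889.6°R.

889.6°R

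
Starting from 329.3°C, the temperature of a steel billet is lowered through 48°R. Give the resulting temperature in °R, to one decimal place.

1036.4°R

The 48°R change is an interval, so only the factor 5/9 applies: -48 × 5/9 = -26.6667°C.
Final Celsius temperature: 329.3000 - 26.6667 = 302.6333°C.
In Rankine: 302.6333 × 1.8 + 491.67 = 1036.4°R.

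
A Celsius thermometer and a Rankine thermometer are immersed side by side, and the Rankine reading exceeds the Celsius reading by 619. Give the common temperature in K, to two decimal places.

432.31 K

Let x be the Celsius reading; then the Rankine reading is 1.8·x + 491.67.
(1.8·x + 491.67) - x = 619  ⇒  (0.8)·x = 127.33  ⇒  x = 159.1625°C.
In kelvin: 159.1625 + 273.15 = 432.31 K.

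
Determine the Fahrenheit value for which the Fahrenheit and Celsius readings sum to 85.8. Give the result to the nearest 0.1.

66.6°F

Let F be the Fahrenheit reading. The Celsius reading is C = 5/9·F - 17.7778.
Require F + C = 85.8: (14/9)·F - 17.7778 = 85.8.
F = (85.8 + 17.7778) / (14/9) = 66.6.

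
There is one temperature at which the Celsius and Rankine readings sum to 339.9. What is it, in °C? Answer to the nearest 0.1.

-54.2°C

Let C be the Celsius reading. The Rankine reading is R = 1.8·C + 491.67.
Require C + R = 339.9: (2.8)·C + 491.67 = 339.9.
C = (339.9 - 491.67) / (2.8) = -54.2.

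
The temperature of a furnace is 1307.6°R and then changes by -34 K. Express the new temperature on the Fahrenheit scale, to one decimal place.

786.7°F

Initial temperature in Celsius: (1307.6 - 491.67) × 5/9 = 453.2944°C.
The 34 K change is an interval; Kelvin and Celsius degrees are the same size, so ΔC = -34°C.
Final Celsius temperature: 453.2944 - 34.0000 = 419.2944°C.
In Fahrenheit: 419.2944 × 1.8 + 32 = 786.7°F.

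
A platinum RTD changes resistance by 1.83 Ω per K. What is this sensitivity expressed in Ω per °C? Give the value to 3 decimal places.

1.830 Ω per °C

The quantity depends on a temperature interval, so only the ratio of degree sizes applies; the offset between the scales is irrelevant.
A change of 1°C is a change of 1 K, so per °C the value is 1.83 × 1 = 1.830.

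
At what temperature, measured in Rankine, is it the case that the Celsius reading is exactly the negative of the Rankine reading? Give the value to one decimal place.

Let R be the Rankine reading. The Celsius reading is C = 5/9·R - 273.15.
Require C = -1·R: 5/9·R - 273.15 = -1·R.
(14/9)·R = 273.15  ⇒  R = 175.6.

175.6°R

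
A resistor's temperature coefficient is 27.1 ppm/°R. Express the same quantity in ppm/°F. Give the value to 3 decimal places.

27.100 ppm/°F

Since only a temperature interval is involved, the additive offset between the scales drops out.
A change of 1°F is a change of 1°R, so per °F the value is 27.1 × 1 = 27.100.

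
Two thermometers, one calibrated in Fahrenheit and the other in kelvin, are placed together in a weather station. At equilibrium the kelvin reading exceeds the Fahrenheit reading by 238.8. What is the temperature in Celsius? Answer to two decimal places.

Let x be the Fahrenheit reading; then the kelvin reading is 5/9·x + 255.372.
(5/9·x + 255.372) - x = 238.8  ⇒  (-4/9)·x = -16.5722  ⇒  x = 37.2875°F.
In Celsius: (37.2875 - 32) × 5/9 = 2.94°C.

2.94°C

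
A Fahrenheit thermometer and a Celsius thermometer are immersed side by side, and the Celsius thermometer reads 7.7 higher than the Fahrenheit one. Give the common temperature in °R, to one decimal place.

402.3°R

Let x be the Fahrenheit reading; then the Celsius reading is 5/9·x - 17.7778.
(5/9·x - 17.7778) - x = 7.7  ⇒  (-4/9)·x = 25.4778  ⇒  x = -57.3250°F.
In Celsius: (-57.325 - 32) × 5/9 = -49.6250°C.
In Rankine: -49.6250 × 1.8 + 491.67 = 402.3°R.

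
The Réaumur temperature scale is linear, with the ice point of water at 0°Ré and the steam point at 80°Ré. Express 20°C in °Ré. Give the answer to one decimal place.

Linearly onto the Réaumur scale: 0 + (20.0000 / 100) × (80 - 0) = 16.0°Ré.

16.0°Ré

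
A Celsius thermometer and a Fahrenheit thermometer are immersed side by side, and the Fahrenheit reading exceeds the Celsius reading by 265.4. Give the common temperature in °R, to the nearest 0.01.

Let x be the Celsius reading; then the Fahrenheit reading is 1.8·x + 32.
(1.8·x + 32) - x = 265.4  ⇒  (0.8)·x = 233.4  ⇒  x = 291.7500°C.
In Rankine: 291.7500 × 1.8 + 491.67 = 1016.82°R.

1016.82°R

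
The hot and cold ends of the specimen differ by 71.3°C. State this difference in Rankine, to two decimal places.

For a temperature interval the offset drops out; only the factor 1.8 applies.
71.3 × 1.8 = 128.34.

128.34°R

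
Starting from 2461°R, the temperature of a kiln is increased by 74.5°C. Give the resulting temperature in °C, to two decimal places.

1168.57°C

Initial temperature in Celsius: (2461 - 491.67) × 5/9 = 1094.0722°C.
Final Celsius temperature: 1094.0722 + 74.5000 = 1168.5722°C.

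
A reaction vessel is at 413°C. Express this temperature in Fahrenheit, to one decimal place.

775.4°F

In Fahrenheit: 413.0000 × 1.8 + 32 = 775.4°F.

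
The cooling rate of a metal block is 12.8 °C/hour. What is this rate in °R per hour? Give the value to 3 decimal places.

23.040 °R/hour

The quantity depends on a temperature interval, so only the ratio of degree sizes applies; the offset between the scales is irrelevant.
A change of 1°C is a change of 1.8°R, so 12.8 × 1.8 = 23.040.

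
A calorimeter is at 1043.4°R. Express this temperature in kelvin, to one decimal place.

In Celsius: (1043.4 - 491.67) × 5/9 = 306.5167°C.
In kelvin: 306.5167 + 273.15 = 579.7 K.

579.7 K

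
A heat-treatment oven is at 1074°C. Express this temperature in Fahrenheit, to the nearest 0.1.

1965.2°F

In Fahrenheit: 1074.0000 × 1.8 + 32 = 1965.2°F.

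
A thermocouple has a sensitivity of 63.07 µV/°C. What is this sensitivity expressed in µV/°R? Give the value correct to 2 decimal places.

35.04 µV/°R

Since only a temperature interval is involved, the additive offset between the scales drops out.
A change of 1°R is a change of 5/9°C, so per °R the value is 63.07 × 5/9 = 35.04.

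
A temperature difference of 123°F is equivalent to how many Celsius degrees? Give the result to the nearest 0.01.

68.33°C

An interval of 1°F corresponds to 5/9°C.
123 × 5/9 = 68.33.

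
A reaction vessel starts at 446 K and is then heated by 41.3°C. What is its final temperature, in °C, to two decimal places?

Initial temperature in Celsius: 446 - 273.15 = 172.8500°C.
Final Celsius temperature: 172.8500 + 41.3000 = 214.1500°C.

214.15°C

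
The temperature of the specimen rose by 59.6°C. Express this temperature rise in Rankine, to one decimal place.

For a temperature interval the offset drops out; only the factor 1.8 applies.
59.6 × 1.8 = 107.3.

107.3°R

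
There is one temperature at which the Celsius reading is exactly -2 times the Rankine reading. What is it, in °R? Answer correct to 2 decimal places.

106.88°R

Let R be the Rankine reading. The Celsius reading is C = 5/9·R - 273.15.
Require C = -2·R: 5/9·R - 273.15 = -2·R.
(23/9)·R = 273.15  ⇒  R = 106.88.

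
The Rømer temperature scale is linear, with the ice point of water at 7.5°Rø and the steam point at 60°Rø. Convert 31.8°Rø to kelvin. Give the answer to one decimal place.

Linear interpolation between the fixed points: C = (31.8 - 7.5) × 100 / (60 - 7.5) = 46.2857°C.
Then 46.2857 + 273.15 = 319.4 K.

319.4 K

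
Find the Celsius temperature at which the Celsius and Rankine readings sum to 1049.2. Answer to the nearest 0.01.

199.12°C

Let C be the Celsius reading. The Rankine reading is R = 1.8·C + 491.67.
Require C + R = 1049.2: (2.8)·C + 491.67 = 1049.2.
C = (1049.2 - 491.67) / (2.8) = 199.12.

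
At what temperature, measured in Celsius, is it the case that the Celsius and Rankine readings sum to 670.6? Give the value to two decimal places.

63.90°C

Let C be the Celsius reading. The Rankine reading is R = 1.8·C + 491.67.
Require C + R = 670.6: (2.8)·C + 491.67 = 670.6.
C = (670.6 - 491.67) / (2.8) = 63.90.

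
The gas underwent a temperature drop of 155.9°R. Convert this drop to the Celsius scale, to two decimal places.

86.61°C

An interval of 1°R corresponds to 5/9°C.
155.9 × 5/9 = 86.61.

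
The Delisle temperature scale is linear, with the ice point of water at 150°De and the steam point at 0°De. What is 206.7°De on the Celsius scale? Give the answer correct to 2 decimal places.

Linear interpolation between the fixed points: C = (206.7 - 150) × 100 / (0 - 150) = -37.8000°C.

-37.80°C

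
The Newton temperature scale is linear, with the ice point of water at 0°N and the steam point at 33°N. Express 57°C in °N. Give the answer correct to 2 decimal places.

18.81°N

Linearly onto the Newton scale: 0 + (57.0000 / 100) × (33 - 0) = 18.81°N.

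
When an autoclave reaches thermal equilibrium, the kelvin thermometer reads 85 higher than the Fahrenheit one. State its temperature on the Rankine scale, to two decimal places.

843.01°R

Let x be the Fahrenheit reading; then the kelvin reading is 5/9·x + 255.372.
(5/9·x + 255.372) - x = 85  ⇒  (-4/9)·x = -170.372  ⇒  x = 383.3375°F.
In Celsius: (383.3375 - 32) × 5/9 = 195.1875°C.
In Rankine: 195.1875 × 1.8 + 491.67 = 843.01°R.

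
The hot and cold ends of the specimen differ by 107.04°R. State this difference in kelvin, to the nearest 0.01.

59.47 K

Only the scale ratio 5/9 matters for a change in temperature.
107.04 × 5/9 = 59.47.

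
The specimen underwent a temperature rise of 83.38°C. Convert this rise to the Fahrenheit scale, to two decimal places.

Only the scale ratio 1.8 matters for a change in temperature.
83.38 × 1.8 = 150.08.

150.08°F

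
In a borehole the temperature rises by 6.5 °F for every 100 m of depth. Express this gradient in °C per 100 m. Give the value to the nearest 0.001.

3.611 °C/100 m

The quantity depends on a temperature interval, so only the ratio of degree sizes applies; the offset between the scales is irrelevant.
A change of 1°F is a change of 5/9°C, so 6.5 × 5/9 = 3.611.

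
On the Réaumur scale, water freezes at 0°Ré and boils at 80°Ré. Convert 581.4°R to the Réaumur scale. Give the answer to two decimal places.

39.88°Ré

First in Celsius: (581.4 - 491.67) × 5/9 = 49.8500°C.
Linearly onto the Réaumur scale: 0 + (49.8500 / 100) × (80 - 0) = 39.88°Ré.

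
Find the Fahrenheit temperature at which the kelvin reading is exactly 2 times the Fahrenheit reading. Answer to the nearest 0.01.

Let F be the Fahrenheit reading. The kelvin reading is K = 5/9·F + 255.372.
Require K = 2·F: 5/9·F + 255.372 = 2·F.
(-13/9)·F = -255.372  ⇒  F = 176.80.

176.80°F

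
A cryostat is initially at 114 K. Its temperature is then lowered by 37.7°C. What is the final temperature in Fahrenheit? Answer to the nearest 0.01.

-322.33°F

Initial temperature in Celsius: 114 - 273.15 = -159.1500°C.
Final Celsius temperature: -159.1500 - 37.7000 = -196.8500°C.
In Fahrenheit: -196.8500 × 1.8 + 32 = -322.33°F.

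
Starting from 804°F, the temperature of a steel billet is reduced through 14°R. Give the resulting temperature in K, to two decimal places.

694.26 K

Initial temperature in Celsius: (804 - 32) × 5/9 = 428.8889°C.
The 14°R change is an interval, so only the factor 5/9 applies: -14 × 5/9 = -7.7778°C.
Final Celsius temperature: 428.8889 - 7.7778 = 421.1111°C.
In kelvin: 421.1111 + 273.15 = 694.26 K.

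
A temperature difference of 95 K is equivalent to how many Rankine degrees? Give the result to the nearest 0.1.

For a temperature interval the offset drops out; only the factor 1.8 applies.
95 × 1.8 = 171.0.

171.0°R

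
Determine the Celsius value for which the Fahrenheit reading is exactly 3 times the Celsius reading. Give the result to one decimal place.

Let C be the Celsius reading. The Fahrenheit reading is F = 1.8·C + 32.
Require F = 3·C: 1.8·C + 32 = 3·C.
(-1.2)·C = -32  ⇒  C = 26.7.

26.7°C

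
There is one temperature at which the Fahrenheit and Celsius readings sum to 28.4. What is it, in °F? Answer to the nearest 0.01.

29.69°F

Let F be the Fahrenheit reading. The Celsius reading is C = 5/9·F - 17.7778.
Require F + C = 28.4: (14/9)·F - 17.7778 = 28.4.
F = (28.4 + 17.7778) / (14/9) = 29.69.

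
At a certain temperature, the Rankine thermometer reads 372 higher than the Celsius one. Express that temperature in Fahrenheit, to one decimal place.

Let x be the Celsius reading; then the Rankine reading is 1.8·x + 491.67.
(1.8·x + 491.67) - x = 372  ⇒  (0.8)·x = -119.67  ⇒  x = -149.5875°C.
In Fahrenheit: -149.5875 × 1.8 + 32 = -237.3°F.

-237.3°F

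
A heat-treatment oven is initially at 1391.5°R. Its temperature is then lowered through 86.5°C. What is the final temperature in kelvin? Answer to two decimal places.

686.56 K

Initial temperature in Celsius: (1391.5 - 491.67) × 5/9 = 499.9056°C.
Final Celsius temperature: 499.9056 - 86.5000 = 413.4056°C.
In kelvin: 413.4056 + 273.15 = 686.56 K.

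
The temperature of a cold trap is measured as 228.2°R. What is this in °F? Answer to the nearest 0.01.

-231.47°F

In Celsius: (228.2 - 491.67) × 5/9 = -146.3722°C.
In Fahrenheit: -146.3722 × 1.8 + 32 = -231.47°F.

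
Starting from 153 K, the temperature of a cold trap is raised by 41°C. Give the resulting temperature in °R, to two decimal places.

349.20°R

Initial temperature in Celsius: 153 - 273.15 = -120.1500°C.
Final Celsius temperature: -120.1500 + 41.0000 = -79.1500°C.
In Rankine: -79.1500 × 1.8 + 491.67 = 349.20°R.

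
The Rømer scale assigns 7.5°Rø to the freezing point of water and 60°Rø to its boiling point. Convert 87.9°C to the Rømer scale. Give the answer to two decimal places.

53.65°Rø

Linearly onto the Rømer scale: 7.5 + (87.9000 / 100) × (60 - 7.5) = 53.65°Rø.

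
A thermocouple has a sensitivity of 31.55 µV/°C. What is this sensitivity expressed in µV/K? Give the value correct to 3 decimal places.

Since only a temperature interval is involved, the additive offset between the scales drops out.
A change of 1 K is a change of 1°C, so per K the value is 31.55 × 1 = 31.550.

31.550 µV/K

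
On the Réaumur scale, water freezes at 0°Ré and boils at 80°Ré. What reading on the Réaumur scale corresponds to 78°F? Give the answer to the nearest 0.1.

First in Celsius: (78 - 32) × 5/9 = 25.5556°C.
Linearly onto the Réaumur scale: 0 + (25.5556 / 100) × (80 - 0) = 20.4°Ré.

20.4°Ré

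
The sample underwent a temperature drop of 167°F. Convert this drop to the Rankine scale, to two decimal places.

Fahrenheit and Rankine degrees are the same size, so the interval is unchanged: 167.00.

167.00°R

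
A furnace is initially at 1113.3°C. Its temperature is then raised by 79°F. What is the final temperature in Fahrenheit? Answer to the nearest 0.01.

2114.94°F

The 79°F change is an interval, so only the factor 5/9 applies: +79 × 5/9 = +43.8889°C.
Final Celsius temperature: 1113.3000 + 43.8889 = 1157.1889°C.
In Fahrenheit: 1157.1889 × 1.8 + 32 = 2114.94°F.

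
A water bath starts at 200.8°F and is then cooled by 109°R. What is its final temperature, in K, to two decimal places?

306.37 K

Initial temperature in Celsius: (200.8 - 32) × 5/9 = 93.7778°C.
The 109°R change is an interval, so only the factor 5/9 applies: -109 × 5/9 = -60.5556°C.
Final Celsius temperature: 93.7778 - 60.5556 = 33.2222°C.
In kelvin: 33.2222 + 273.15 = 306.37 K.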